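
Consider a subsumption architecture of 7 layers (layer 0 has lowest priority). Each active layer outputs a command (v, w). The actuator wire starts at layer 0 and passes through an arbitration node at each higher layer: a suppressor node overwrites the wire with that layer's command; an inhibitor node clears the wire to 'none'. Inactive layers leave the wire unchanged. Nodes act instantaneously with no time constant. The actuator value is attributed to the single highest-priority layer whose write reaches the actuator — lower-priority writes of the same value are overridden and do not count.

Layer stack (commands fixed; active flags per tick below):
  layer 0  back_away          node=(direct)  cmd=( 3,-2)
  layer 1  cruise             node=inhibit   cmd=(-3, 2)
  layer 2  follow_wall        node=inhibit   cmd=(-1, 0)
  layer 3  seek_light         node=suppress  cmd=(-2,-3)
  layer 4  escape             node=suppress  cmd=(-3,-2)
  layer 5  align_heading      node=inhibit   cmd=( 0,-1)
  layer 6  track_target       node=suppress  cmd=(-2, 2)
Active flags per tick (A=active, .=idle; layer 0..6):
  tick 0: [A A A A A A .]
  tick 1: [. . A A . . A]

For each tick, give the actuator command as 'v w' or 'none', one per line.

tick 0:
  L0 back_away: active, feeds wire = (3, -2)
  L1 cruise: active, inhibitor → wire = none
  L2 follow_wall: active, inhibitor → wire = none
  L3 seek_light: active, suppressor → wire = (-2, -3)
  L4 escape: active, suppressor → wire = (-3, -2)
  L5 align_heading: active, inhibitor → wire = none
  L6 track_target: idle → wire stays none
  actuator = none
tick 1:
  L0 back_away: idle → wire = none
  L1 cruise: idle → wire stays none
  L2 follow_wall: active, inhibitor → wire = none
  L3 seek_light: active, suppressor → wire = (-2, -3)
  L4 escape: idle → wire stays (-2, -3)
  L5 align_heading: idle → wire stays (-2, -3)
  L6 track_target: active, suppressor → wire = (-2, 2)
  actuator = (-2, 2)

none
-2 2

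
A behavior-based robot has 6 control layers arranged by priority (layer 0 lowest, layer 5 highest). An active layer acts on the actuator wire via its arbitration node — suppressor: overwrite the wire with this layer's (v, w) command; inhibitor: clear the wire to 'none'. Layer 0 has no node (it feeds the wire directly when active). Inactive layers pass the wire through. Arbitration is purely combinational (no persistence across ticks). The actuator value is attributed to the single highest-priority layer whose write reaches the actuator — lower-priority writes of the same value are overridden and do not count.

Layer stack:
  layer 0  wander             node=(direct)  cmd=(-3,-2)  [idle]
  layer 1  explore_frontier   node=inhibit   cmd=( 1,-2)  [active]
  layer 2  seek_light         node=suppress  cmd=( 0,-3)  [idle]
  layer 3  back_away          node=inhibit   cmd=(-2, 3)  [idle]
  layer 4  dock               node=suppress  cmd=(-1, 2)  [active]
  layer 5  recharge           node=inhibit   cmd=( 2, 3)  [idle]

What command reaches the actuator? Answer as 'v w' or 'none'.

layer 0 (wander) idle — none
layer 1 (explore_frontier) active — inhibits: none
layer 2 (seek_light) idle — unchanged: none
layer 3 (back_away) idle — unchanged: none
layer 4 (dock) active — suppresses: (-1, 2)
layer 5 (recharge) idle — unchanged: (-1, 2)
→ actuator (-1, 2)

-1 2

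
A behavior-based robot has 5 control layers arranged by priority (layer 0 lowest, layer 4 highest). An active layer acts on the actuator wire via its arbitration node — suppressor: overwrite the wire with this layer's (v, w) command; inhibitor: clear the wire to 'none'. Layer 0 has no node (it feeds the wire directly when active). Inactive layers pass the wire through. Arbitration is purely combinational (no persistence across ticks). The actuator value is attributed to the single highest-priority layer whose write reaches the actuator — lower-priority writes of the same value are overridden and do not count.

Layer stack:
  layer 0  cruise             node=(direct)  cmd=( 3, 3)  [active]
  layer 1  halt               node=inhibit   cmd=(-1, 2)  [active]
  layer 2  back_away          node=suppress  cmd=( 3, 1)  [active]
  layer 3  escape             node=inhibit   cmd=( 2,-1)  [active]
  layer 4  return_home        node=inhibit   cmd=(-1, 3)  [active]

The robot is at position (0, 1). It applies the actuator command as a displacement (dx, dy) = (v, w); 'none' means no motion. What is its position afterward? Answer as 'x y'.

0 1

layer 0 (cruise) active — direct: (3, 3)
layer 1 (halt) active — inhibits: none
layer 2 (back_away) active — suppresses: (3, 1)
layer 3 (escape) active — inhibits: none
layer 4 (return_home) active — inhibits: none
→ actuator none
position: (0, 1) + none = (0, 1)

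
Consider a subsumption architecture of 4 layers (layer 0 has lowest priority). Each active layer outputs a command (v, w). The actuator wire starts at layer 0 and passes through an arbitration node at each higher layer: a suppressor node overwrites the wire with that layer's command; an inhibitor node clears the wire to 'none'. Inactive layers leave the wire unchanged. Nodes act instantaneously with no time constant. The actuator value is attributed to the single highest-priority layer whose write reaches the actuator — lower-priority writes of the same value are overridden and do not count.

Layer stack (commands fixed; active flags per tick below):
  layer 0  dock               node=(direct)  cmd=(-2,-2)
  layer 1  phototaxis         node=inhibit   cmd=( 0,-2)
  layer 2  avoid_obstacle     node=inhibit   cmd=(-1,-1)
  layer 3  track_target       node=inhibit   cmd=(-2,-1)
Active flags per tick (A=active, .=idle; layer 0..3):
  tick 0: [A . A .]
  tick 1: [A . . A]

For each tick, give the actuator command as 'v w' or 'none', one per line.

tick 0:
  L0 dock: active, feeds wire = (-2, -2)
  L1 phototaxis: idle → wire stays (-2, -2)
  L2 avoid_obstacle: active, inhibitor → wire = none
  L3 track_target: idle → wire stays none
  actuator = none
tick 1:
  L0 dock: active, feeds wire = (-2, -2)
  L1 phototaxis: idle → wire stays (-2, -2)
  L2 avoid_obstacle: idle → wire stays (-2, -2)
  L3 track_target: active, inhibitor → wire = none
  actuator = none

none
none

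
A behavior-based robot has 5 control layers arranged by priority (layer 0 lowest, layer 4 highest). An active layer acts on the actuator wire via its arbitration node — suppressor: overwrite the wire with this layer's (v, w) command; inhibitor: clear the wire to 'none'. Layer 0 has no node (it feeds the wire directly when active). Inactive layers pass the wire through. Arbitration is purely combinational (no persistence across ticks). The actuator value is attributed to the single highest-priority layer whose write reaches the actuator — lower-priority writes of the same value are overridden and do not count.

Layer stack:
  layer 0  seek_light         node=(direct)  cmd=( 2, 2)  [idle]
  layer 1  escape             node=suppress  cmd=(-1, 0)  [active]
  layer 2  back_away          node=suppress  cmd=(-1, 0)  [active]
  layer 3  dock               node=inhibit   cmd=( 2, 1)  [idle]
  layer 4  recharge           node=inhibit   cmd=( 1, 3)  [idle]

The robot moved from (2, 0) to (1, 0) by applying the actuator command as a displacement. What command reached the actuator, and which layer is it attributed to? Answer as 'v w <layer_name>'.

displacement = (1, 0) − (2, 0) = (-1, 0)
L0 seek_light: idle → wire = none
L1 escape: active, suppressor → wire = (-1, 0)
L2 back_away: active, suppressor → wire = (-1, 0)
L3 dock: idle → wire stays (-1, 0)
L4 recharge: idle → wire stays (-1, 0)
actuator = (-1, 0) — from layer 2 (back_away)

-1 0 back_away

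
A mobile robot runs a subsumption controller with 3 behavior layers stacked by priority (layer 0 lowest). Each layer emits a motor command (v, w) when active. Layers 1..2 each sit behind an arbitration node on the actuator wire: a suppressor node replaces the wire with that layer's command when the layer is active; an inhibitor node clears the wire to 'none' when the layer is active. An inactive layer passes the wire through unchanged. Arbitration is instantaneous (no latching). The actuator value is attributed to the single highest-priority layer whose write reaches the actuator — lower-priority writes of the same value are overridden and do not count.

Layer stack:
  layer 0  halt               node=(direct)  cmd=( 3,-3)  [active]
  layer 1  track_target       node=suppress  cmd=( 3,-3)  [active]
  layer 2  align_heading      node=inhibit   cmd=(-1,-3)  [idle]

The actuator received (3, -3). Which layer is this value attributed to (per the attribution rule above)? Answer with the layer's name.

L0 halt: active, feeds wire = (3, -3)
L1 track_target: active, suppressor → wire = (3, -3)
L2 align_heading: idle → wire stays (3, -3)
actuator = (3, -3)
last writer: layer 1 = track_target

track_target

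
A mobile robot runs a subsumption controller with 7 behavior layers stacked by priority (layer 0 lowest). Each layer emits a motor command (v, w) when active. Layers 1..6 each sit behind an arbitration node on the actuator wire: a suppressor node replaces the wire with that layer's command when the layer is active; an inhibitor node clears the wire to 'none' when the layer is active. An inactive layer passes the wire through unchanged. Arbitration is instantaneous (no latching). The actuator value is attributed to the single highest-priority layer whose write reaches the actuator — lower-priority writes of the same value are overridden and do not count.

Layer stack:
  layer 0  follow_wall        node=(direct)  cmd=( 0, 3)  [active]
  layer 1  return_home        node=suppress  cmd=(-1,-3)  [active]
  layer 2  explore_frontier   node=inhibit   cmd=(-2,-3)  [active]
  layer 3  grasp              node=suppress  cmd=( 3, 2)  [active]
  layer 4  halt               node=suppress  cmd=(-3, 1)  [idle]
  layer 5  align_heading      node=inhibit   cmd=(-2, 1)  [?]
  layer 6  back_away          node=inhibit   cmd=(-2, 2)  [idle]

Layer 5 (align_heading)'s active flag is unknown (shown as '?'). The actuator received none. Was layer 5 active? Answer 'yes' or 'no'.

yes

If layer 5 is active=yes:
  actuator would be none
If layer 5 is active=no:
  actuator would be (3, 2)
Observed none, so layer 5 was active.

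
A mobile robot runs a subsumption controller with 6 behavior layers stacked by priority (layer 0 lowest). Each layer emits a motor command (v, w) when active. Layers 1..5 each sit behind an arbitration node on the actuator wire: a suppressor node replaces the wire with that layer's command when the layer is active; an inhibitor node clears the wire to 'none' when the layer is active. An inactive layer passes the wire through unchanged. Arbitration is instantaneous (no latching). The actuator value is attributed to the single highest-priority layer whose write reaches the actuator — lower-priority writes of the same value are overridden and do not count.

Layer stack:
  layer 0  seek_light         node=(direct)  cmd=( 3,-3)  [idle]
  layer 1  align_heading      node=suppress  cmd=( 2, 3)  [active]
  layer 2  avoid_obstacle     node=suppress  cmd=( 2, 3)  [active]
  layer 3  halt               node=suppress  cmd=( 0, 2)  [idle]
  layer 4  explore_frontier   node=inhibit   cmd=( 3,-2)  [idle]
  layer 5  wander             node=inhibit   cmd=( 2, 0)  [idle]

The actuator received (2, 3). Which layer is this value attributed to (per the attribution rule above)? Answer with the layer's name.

layer 0 (seek_light) idle — none
layer 1 (align_heading) active — suppresses: (2, 3)
layer 2 (avoid_obstacle) active — suppresses: (2, 3)
layer 3 (halt) idle — unchanged: (2, 3)
layer 4 (explore_frontier) idle — unchanged: (2, 3)
layer 5 (wander) idle — unchanged: (2, 3)
→ actuator (2, 3)
last writer: layer 2 = avoid_obstacle

avoid_obstacle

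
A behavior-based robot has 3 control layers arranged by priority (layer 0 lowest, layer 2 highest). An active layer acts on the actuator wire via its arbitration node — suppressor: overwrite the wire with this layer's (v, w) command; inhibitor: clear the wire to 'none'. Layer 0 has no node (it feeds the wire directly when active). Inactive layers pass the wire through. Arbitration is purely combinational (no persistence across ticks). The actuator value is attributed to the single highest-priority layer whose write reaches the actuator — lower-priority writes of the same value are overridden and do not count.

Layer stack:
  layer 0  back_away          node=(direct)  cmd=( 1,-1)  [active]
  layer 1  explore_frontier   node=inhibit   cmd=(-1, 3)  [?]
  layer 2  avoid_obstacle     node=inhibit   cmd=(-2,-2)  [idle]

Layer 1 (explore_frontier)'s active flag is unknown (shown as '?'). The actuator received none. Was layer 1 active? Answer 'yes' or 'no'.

yes

If layer 1 is active=yes:
  actuator would be none
If layer 1 is active=no:
  actuator would be (1, -1)
Observed none, so layer 1 was active.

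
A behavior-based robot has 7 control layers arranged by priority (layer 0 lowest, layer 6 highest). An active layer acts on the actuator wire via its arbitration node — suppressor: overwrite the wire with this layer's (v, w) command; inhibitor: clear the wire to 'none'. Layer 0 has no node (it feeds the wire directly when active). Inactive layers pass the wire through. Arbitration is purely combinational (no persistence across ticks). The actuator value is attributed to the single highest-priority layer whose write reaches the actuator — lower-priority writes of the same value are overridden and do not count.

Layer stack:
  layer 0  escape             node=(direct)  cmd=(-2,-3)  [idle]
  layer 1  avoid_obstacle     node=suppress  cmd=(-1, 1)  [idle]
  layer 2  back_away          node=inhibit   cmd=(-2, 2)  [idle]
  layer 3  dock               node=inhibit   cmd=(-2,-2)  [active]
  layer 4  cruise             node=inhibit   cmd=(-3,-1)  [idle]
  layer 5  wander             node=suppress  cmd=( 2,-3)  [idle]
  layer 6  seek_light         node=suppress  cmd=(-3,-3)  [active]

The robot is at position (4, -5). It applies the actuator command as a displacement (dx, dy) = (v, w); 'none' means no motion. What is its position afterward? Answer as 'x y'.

[0] escape off; wire := none
[1] avoid_obstacle off; pass none
[2] back_away off; pass none
[3] dock on (inhibit); wire := none
[4] cruise off; pass none
[5] wander off; pass none
[6] seek_light on (suppress); wire := (-3, -3)
output (-3, -3)
position: (4, -5) + (-3, -3) = (1, -8)

1 -8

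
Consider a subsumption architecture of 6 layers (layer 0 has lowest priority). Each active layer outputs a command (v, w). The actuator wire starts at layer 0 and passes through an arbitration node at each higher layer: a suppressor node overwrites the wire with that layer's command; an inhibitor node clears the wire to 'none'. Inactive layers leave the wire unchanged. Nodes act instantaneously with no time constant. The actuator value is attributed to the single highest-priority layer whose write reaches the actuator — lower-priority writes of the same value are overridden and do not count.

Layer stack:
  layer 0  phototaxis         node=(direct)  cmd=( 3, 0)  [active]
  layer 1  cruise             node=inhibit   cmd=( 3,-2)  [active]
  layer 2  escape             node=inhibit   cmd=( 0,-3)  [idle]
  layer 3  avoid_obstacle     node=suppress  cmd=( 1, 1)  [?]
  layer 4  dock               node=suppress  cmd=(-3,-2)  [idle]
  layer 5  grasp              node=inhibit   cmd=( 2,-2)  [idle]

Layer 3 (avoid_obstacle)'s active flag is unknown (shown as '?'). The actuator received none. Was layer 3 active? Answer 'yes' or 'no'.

no

If layer 3 is active=yes:
  actuator would be (1, 1)
If layer 3 is active=no:
  actuator would be none
Observed none, so layer 3 was idle.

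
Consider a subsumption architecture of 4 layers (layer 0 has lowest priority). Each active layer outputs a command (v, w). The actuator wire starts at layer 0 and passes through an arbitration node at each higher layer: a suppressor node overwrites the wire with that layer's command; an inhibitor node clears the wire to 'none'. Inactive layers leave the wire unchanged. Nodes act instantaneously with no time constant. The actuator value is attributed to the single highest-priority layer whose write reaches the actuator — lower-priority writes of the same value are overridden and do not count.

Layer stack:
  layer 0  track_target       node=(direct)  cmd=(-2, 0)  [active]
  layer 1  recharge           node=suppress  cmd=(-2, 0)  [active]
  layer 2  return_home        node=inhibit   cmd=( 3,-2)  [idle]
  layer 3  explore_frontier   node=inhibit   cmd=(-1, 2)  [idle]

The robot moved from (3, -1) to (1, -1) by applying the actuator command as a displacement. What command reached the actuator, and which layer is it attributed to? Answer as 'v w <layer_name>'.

-2 0 recharge

displacement = (1, -1) − (3, -1) = (-2, 0)
L0 track_target: active, feeds wire = (-2, 0)
L1 recharge: active, suppressor → wire = (-2, 0)
L2 return_home: idle → wire stays (-2, 0)
L3 explore_frontier: idle → wire stays (-2, 0)
actuator = (-2, 0) — from layer 1 (recharge)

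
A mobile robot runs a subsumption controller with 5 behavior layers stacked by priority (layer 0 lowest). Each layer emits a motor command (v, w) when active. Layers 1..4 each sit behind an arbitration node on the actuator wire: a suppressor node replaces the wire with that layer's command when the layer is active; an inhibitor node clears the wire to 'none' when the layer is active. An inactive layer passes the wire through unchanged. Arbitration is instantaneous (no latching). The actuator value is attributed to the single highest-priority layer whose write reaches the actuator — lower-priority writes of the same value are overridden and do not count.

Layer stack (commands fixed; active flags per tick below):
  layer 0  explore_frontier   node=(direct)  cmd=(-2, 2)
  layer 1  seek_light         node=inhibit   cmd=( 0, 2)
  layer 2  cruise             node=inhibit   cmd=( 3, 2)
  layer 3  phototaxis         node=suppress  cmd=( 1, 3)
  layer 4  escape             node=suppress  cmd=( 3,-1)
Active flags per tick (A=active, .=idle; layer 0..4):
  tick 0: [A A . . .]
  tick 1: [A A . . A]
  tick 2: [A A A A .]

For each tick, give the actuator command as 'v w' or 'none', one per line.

none
3 -1
1 3

tick 0:
  [0] explore_frontier on; wire := (-2, 2)
  [1] seek_light on (inhibit); wire := none
  [2] cruise off; pass none
  [3] phototaxis off; pass none
  [4] escape off; pass none
  output none
tick 1:
  [0] explore_frontier on; wire := (-2, 2)
  [1] seek_light on (inhibit); wire := none
  [2] cruise off; pass none
  [3] phototaxis off; pass none
  [4] escape on (suppress); wire := (3, -1)
  output (3, -1)
tick 2:
  [0] explore_frontier on; wire := (-2, 2)
  [1] seek_light on (inhibit); wire := none
  [2] cruise on (inhibit); wire := none
  [3] phototaxis on (suppress); wire := (1, 3)
  [4] escape off; pass (1, 3)
  output (1, 3)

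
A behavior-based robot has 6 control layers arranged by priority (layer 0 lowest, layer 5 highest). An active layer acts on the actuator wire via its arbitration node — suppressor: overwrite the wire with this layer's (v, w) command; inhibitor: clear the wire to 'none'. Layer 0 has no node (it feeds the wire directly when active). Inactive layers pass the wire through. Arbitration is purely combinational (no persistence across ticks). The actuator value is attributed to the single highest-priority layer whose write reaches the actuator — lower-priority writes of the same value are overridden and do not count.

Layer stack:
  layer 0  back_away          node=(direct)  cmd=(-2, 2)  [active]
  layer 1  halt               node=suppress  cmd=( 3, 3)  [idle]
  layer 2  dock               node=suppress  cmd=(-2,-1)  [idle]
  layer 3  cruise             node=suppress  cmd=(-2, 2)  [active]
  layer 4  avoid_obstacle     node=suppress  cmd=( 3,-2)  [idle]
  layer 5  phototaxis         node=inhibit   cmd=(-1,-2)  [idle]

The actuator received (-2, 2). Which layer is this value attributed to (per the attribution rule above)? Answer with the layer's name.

[0] back_away on; wire := (-2, 2)
[1] halt off; pass (-2, 2)
[2] dock off; pass (-2, 2)
[3] cruise on (suppress); wire := (-2, 2)
[4] avoid_obstacle off; pass (-2, 2)
[5] phototaxis off; pass (-2, 2)
output (-2, 2)
last writer: layer 3 = cruise

cruise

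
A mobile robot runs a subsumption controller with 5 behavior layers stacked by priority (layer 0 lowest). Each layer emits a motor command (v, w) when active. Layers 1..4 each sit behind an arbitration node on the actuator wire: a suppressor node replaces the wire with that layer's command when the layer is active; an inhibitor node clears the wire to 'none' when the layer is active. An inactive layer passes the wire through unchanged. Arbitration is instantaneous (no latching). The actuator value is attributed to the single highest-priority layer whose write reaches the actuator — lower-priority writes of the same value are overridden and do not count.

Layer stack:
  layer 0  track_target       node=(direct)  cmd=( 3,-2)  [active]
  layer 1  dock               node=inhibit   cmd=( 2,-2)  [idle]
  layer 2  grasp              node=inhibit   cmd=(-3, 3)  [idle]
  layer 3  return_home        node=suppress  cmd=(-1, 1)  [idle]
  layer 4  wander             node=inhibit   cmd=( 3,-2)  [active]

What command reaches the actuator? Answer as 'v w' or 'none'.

[0] track_target on; wire := (3, -2)
[1] dock off; pass (3, -2)
[2] grasp off; pass (3, -2)
[3] return_home off; pass (3, -2)
[4] wander on (inhibit); wire := none
output none

none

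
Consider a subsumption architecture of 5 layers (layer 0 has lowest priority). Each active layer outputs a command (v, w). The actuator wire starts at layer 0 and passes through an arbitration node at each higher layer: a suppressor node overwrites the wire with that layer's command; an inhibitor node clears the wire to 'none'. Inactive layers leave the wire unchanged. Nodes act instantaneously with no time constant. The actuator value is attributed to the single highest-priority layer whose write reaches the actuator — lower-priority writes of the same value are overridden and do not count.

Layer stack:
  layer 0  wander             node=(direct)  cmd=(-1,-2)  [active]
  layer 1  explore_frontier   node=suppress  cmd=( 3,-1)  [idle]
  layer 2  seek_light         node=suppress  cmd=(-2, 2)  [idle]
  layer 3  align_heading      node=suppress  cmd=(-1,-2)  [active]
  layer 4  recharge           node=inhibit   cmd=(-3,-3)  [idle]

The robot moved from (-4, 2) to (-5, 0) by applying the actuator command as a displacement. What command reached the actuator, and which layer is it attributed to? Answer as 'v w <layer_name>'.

-1 -2 align_heading

displacement = (-5, 0) − (-4, 2) = (-1, -2)
layer 0 (wander) active — direct: (-1, -2)
layer 1 (explore_frontier) idle — unchanged: (-1, -2)
layer 2 (seek_light) idle — unchanged: (-1, -2)
layer 3 (align_heading) active — suppresses: (-1, -2)
layer 4 (recharge) idle — unchanged: (-1, -2)
→ actuator (-1, -2) — from layer 3 (align_heading)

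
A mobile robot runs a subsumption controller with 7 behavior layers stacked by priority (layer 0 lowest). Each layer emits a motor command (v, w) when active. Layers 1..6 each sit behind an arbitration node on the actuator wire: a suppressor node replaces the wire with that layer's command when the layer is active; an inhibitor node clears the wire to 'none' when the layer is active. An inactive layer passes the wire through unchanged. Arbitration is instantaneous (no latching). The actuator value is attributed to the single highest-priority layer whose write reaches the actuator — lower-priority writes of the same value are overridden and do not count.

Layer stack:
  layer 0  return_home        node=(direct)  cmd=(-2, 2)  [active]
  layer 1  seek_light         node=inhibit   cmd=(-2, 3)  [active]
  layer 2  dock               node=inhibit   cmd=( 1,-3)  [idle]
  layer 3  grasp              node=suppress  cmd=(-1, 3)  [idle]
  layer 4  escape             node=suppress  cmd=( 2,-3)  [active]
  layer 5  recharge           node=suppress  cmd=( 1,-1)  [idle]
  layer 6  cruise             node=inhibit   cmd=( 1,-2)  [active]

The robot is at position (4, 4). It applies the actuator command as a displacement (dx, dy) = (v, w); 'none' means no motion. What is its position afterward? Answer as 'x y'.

L0 return_home: active, feeds wire = (-2, 2)
L1 seek_light: active, inhibitor → wire = none
L2 dock: idle → wire stays none
L3 grasp: idle → wire stays none
L4 escape: active, suppressor → wire = (2, -3)
L5 recharge: idle → wire stays (2, -3)
L6 cruise: active, inhibitor → wire = none
actuator = none
position: (4, 4) + none = (4, 4)

4 4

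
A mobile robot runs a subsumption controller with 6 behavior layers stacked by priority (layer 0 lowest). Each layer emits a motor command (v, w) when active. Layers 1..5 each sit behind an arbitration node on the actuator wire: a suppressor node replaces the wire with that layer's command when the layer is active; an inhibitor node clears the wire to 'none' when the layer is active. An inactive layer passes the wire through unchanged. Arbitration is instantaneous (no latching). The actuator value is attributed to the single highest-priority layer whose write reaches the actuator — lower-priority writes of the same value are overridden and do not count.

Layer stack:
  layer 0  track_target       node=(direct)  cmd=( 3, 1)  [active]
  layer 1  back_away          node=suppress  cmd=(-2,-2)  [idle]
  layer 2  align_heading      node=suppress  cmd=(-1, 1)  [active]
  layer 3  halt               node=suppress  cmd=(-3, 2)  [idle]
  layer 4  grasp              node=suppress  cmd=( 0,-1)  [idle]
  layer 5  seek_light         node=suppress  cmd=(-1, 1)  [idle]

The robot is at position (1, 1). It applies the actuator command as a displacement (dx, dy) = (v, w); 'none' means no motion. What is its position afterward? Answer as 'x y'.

layer 0 (track_target) active — direct: (3, 1)
layer 1 (back_away) idle — unchanged: (3, 1)
layer 2 (align_heading) active — suppresses: (-1, 1)
layer 3 (halt) idle — unchanged: (-1, 1)
layer 4 (grasp) idle — unchanged: (-1, 1)
layer 5 (seek_light) idle — unchanged: (-1, 1)
→ actuator (-1, 1)
position: (1, 1) + (-1, 1) = (0, 2)

0 2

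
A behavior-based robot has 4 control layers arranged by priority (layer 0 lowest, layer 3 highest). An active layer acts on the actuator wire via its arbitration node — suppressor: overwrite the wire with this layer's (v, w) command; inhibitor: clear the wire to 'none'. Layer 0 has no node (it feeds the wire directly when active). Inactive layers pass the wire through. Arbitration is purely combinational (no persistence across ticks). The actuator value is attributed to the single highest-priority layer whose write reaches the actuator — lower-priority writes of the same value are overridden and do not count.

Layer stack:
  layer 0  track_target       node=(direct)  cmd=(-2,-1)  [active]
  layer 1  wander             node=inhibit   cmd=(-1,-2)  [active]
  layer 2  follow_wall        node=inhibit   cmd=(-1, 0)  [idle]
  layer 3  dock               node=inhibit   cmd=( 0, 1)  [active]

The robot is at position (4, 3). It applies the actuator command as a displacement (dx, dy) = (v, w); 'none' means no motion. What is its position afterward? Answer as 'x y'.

L0 track_target: active, feeds wire = (-2, -1)
L1 wander: active, inhibitor → wire = none
L2 follow_wall: idle → wire stays none
L3 dock: active, inhibitor → wire = none
actuator = none
position: (4, 3) + none = (4, 3)

4 3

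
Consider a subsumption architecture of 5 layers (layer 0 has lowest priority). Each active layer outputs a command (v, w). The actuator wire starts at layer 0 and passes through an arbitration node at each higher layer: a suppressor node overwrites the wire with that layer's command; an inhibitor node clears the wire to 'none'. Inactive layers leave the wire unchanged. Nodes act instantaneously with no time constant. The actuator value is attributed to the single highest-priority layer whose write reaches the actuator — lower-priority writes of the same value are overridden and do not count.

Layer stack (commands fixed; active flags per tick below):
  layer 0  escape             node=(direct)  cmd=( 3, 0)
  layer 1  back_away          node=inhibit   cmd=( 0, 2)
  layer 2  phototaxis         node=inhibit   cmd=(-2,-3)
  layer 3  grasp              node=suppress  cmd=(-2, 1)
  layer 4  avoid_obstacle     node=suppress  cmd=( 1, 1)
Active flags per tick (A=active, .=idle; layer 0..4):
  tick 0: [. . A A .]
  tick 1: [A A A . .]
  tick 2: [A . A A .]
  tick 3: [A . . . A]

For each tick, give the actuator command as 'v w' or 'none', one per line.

tick 0:
  layer 0 (escape) idle — none
  layer 1 (back_away) idle — unchanged: none
  layer 2 (phototaxis) active — inhibits: none
  layer 3 (grasp) active — suppresses: (-2, 1)
  layer 4 (avoid_obstacle) idle — unchanged: (-2, 1)
  → actuator (-2, 1)
tick 1:
  layer 0 (escape) active — direct: (3, 0)
  layer 1 (back_away) active — inhibits: none
  layer 2 (phototaxis) active — inhibits: none
  layer 3 (grasp) idle — unchanged: none
  layer 4 (avoid_obstacle) idle — unchanged: none
  → actuator none
tick 2:
  layer 0 (escape) active — direct: (3, 0)
  layer 1 (back_away) idle — unchanged: (3, 0)
  layer 2 (phototaxis) active — inhibits: none
  layer 3 (grasp) active — suppresses: (-2, 1)
  layer 4 (avoid_obstacle) idle — unchanged: (-2, 1)
  → actuator (-2, 1)
tick 3:
  layer 0 (escape) active — direct: (3, 0)
  layer 1 (back_away) idle — unchanged: (3, 0)
  layer 2 (phototaxis) idle — unchanged: (3, 0)
  layer 3 (grasp) idle — unchanged: (3, 0)
  layer 4 (avoid_obstacle) active — suppresses: (1, 1)
  → actuator (1, 1)

-2 1
none
-2 1
1 1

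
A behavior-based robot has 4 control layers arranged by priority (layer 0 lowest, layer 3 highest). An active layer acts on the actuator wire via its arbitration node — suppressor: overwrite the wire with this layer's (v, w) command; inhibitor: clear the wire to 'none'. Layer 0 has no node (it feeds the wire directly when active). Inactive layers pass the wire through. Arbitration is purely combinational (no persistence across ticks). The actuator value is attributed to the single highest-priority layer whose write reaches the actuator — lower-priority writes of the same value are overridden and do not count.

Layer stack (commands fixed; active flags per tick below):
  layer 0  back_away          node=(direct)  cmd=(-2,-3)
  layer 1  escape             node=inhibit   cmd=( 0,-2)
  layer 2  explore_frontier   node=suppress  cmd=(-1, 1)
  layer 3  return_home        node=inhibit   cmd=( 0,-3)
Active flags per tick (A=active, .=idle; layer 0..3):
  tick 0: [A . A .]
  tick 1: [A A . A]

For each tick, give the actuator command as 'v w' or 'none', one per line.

-1 1
none

tick 0:
  layer 0 (back_away) active — direct: (-2, -3)
  layer 1 (escape) idle — unchanged: (-2, -3)
  layer 2 (explore_frontier) active — suppresses: (-1, 1)
  layer 3 (return_home) idle — unchanged: (-1, 1)
  → actuator (-1, 1)
tick 1:
  layer 0 (back_away) active — direct: (-2, -3)
  layer 1 (escape) active — inhibits: none
  layer 2 (explore_frontier) idle — unchanged: none
  layer 3 (return_home) active — inhibits: none
  → actuator none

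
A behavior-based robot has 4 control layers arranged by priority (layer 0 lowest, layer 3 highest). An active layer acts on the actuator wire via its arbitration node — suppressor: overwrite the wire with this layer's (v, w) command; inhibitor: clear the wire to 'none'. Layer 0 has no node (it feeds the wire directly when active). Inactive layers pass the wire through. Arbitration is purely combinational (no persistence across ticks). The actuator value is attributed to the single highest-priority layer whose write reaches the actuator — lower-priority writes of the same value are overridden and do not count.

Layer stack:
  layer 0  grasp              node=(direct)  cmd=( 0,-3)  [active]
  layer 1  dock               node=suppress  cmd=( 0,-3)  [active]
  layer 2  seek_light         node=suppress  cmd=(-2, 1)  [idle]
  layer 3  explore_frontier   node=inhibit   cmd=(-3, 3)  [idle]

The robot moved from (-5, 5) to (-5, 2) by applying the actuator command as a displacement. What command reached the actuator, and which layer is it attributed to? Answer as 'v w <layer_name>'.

displacement = (-5, 2) − (-5, 5) = (0, -3)
L0 grasp: active, feeds wire = (0, -3)
L1 dock: active, suppressor → wire = (0, -3)
L2 seek_light: idle → wire stays (0, -3)
L3 explore_frontier: idle → wire stays (0, -3)
actuator = (0, -3) — from layer 1 (dock)

0 -3 dock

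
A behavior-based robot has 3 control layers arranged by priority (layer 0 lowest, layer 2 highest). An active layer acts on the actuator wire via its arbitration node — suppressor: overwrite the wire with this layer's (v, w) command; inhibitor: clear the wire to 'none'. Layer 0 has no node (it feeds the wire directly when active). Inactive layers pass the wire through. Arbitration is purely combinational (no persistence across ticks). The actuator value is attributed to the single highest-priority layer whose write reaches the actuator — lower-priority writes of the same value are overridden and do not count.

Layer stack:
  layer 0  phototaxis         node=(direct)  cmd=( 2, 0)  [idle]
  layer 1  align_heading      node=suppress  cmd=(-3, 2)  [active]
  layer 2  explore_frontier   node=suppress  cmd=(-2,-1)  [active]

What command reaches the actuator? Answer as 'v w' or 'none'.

L0 phototaxis: idle → wire = none
L1 align_heading: active, suppressor → wire = (-3, 2)
L2 explore_frontier: active, suppressor → wire = (-2, -1)
actuator = (-2, -1)

-2 -1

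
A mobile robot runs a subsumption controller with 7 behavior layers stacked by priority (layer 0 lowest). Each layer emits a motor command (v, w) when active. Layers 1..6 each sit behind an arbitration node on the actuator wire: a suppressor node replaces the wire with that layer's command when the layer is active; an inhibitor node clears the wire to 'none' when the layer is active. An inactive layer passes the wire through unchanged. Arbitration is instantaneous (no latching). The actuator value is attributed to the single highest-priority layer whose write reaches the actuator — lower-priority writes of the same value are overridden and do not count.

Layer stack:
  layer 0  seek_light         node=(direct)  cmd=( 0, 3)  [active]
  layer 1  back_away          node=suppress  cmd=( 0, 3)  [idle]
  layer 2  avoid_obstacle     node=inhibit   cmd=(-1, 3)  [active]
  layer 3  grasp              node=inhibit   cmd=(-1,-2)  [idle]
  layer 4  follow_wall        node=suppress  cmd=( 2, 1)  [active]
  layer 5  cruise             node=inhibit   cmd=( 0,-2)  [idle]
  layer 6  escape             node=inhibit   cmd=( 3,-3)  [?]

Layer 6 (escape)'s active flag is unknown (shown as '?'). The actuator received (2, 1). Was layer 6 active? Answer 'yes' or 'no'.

If layer 6 is active=yes:
  actuator would be none
If layer 6 is active=no:
  actuator would be (2, 1)
Observed (2, 1), so layer 6 was idle.

no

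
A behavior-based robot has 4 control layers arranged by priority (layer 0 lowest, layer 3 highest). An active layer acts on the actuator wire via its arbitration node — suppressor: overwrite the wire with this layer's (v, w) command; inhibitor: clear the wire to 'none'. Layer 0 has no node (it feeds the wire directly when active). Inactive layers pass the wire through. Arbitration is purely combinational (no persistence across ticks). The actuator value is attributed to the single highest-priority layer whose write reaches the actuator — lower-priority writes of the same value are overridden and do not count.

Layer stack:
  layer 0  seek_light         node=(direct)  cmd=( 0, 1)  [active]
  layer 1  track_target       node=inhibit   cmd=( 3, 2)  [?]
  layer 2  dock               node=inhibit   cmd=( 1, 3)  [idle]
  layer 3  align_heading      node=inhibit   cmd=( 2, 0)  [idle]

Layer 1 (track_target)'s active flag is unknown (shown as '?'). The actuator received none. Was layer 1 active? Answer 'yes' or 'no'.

yes

If layer 1 is active=yes:
  actuator would be none
If layer 1 is active=no:
  actuator would be (0, 1)
Observed none, so layer 1 was active.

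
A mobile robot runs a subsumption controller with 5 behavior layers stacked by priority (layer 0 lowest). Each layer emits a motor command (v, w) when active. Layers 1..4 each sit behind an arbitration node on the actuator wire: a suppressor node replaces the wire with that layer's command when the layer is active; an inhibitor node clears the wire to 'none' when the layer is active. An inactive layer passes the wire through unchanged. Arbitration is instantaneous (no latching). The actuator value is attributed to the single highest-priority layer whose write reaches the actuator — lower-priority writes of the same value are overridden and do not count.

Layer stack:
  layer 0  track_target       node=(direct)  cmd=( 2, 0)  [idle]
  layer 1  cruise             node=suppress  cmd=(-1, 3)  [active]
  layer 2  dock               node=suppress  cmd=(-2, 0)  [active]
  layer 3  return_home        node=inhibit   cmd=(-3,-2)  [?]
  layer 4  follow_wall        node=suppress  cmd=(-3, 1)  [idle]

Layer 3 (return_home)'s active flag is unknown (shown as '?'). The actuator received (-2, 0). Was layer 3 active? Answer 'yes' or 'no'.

no

If layer 3 is active=yes:
  actuator would be none
If layer 3 is active=no:
  actuator would be (-2, 0)
Observed (-2, 0), so layer 3 was idle.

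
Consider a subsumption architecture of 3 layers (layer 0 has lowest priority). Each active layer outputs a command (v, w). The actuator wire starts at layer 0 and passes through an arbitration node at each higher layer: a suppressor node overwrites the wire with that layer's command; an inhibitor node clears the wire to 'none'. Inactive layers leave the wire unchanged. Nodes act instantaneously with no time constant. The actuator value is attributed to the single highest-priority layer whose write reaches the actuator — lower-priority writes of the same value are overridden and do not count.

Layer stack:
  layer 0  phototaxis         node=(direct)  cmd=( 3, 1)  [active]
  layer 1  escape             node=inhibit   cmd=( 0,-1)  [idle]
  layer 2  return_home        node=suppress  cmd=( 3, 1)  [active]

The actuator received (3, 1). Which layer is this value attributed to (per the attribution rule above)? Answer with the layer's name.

[0] phototaxis on; wire := (3, 1)
[1] escape off; pass (3, 1)
[2] return_home on (suppress); wire := (3, 1)
output (3, 1)
last writer: layer 2 = return_home

return_home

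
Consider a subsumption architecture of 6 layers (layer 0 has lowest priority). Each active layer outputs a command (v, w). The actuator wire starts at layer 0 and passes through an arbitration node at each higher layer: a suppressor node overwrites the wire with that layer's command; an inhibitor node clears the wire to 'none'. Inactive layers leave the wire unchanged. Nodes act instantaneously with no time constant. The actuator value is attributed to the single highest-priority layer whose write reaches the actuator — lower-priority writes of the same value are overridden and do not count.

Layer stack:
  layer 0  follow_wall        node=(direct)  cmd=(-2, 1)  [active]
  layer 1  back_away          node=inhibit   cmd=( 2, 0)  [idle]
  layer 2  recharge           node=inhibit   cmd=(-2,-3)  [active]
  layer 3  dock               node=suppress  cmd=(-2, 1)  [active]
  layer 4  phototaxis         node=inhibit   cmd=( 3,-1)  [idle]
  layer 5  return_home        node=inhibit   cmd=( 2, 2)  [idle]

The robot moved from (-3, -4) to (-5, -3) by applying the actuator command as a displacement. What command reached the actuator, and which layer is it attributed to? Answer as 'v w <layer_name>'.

displacement = (-5, -3) − (-3, -4) = (-2, 1)
[0] follow_wall on; wire := (-2, 1)
[1] back_away off; pass (-2, 1)
[2] recharge on (inhibit); wire := none
[3] dock on (suppress); wire := (-2, 1)
[4] phototaxis off; pass (-2, 1)
[5] return_home off; pass (-2, 1)
output (-2, 1) — from layer 3 (dock)

-2 1 dock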